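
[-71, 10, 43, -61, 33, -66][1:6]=[10, 43, -61, 33, -66]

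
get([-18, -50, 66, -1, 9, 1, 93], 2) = 66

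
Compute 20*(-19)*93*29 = -1024860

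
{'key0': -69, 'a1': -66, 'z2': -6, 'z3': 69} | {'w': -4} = {'key0': -69, 'a1': -66, 'z2': -6, 'z3': 69, 'w': -4}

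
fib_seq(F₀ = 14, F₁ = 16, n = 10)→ [14, 16, 30, 46, 76, 122, 198, 320, 518, 838]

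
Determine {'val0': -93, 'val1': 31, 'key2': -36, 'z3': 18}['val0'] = -93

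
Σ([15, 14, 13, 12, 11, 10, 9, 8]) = 15 + 14 + 13 + 12 + 11 + 10 + 9 + 8
= 92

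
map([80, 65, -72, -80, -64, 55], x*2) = 80*2=160, 65*2=130, -72*2=-144, -80*2=-160, -64*2=-128, 55*2=110
= [160, 130, -144, -160, -128, 110]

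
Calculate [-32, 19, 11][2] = 11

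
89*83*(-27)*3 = -598347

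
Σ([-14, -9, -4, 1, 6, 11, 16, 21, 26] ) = (-14) + (-9) + (-4) + 1 + 6 + 11 + 16 + 21 + 26
= 54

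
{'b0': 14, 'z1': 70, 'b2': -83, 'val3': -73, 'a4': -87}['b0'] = 14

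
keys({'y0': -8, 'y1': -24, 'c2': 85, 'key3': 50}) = ['y0', 'y1', 'c2', 'key3']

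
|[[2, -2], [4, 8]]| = (2)*(8) - (-2)*(4)
= 24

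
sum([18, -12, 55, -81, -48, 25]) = -43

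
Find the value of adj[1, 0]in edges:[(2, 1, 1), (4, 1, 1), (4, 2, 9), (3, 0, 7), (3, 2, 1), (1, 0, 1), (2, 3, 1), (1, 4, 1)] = 1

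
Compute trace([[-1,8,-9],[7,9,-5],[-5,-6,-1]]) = 7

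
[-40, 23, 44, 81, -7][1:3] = [23, 44]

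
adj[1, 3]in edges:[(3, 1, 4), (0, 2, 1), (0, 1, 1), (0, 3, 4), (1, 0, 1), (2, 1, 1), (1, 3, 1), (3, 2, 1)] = 1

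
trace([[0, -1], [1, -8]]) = diagonal: 0 + (-8)
= -8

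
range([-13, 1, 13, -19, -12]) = 32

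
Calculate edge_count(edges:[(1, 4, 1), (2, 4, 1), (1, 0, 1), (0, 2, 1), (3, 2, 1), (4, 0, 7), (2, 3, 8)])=7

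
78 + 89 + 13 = 180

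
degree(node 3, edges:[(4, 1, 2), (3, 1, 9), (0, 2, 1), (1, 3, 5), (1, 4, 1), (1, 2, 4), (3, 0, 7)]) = 3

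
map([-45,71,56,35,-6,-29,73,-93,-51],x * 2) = [-90, 142, 112, 70, -12, -58, 146, -186, -102]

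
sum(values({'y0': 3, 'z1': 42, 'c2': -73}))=-28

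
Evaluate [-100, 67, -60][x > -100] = [67, -60]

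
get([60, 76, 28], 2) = 28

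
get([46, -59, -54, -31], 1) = -59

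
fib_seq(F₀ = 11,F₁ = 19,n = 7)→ [11, 19, 30, 49, 79, 128, 207]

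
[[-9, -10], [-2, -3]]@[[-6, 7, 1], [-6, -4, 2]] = [[114, -23, -29], [30, -2, -8]]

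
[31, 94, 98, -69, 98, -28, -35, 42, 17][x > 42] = keep x where x > 42: 31✗, 94✓, 98✓, -69✗, 98✓, -28✗, -35✗, 42✗, 17✗
= [94, 98, 98]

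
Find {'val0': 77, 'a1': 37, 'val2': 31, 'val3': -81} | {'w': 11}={'val0': 77, 'a1': 37, 'val2': 31, 'val3': -81, 'w': 11}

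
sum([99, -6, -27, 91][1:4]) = slice → [-6, -27, 91]
(-6) + (-27) + 91
= 58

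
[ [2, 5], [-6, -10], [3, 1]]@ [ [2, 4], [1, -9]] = C[0][0] = (2)*(2) + (5)*(1) = 9
C[0][1] = (2)*(4) + (5)*(-9) = -37
C[1][0] = (-6)*(2) + (-10)*(1) = -22
C[1][1] = (-6)*(4) + (-10)*(-9) = 66
C[2][0] = (3)*(2) + (1)*(1) = 7
C[2][1] = (3)*(4) + (1)*(-9) = 3
= [[9, -37], [-22, 66], [7, 3]]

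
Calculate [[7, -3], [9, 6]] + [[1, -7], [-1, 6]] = [[8, -10], [8, 12]]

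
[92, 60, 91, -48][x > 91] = [92]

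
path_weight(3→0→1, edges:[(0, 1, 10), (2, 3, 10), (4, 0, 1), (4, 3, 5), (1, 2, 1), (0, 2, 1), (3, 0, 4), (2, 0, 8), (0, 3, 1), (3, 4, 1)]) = 14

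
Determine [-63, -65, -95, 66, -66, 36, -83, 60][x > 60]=keep x where x > 60: -63✗, -65✗, -95✗, 66✓, -66✗, 36✗, -83✗, 60✗
= [66]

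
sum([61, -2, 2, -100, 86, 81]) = 61 + (-2) + 2 + (-100) + 86 + 81
= 128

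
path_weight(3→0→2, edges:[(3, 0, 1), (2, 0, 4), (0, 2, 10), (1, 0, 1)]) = 11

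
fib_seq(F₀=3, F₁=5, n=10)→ [3, 5, 8, 13, 21, 34, 55, 89, 144, 233]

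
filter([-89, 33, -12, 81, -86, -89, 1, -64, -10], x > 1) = keep x where x > 1: -89✗, 33✓, -12✗, 81✓, -86✗, -89✗, 1✗, -64✗, -10✗
= [33, 81]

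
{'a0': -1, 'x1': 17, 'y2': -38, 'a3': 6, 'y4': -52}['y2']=-38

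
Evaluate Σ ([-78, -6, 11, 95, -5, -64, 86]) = (-78) + (-6) + 11 + 95 + (-5) + (-64) + 86
= 39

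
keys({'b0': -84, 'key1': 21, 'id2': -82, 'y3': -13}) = ['b0', 'key1', 'id2', 'y3']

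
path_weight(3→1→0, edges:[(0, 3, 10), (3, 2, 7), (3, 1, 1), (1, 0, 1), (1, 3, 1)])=w(3→1)=1 + w(1→0)=1
= 2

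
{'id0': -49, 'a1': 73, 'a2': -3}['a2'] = -3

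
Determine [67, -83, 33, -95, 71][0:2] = [67, -83]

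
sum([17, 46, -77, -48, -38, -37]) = 17 + 46 + (-77) + (-48) + (-38) + (-37)
= -137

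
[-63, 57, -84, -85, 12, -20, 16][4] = 12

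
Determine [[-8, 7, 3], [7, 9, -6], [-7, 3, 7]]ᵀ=[[-8, 7, -7], [7, 9, 3], [3, -6, 7]]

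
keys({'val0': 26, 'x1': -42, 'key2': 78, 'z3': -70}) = ['val0', 'x1', 'key2', 'z3']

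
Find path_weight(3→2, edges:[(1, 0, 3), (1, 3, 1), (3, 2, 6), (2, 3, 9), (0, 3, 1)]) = w(3→2)=6
= 6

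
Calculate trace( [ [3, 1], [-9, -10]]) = diagonal: 3 + (-10)
= -7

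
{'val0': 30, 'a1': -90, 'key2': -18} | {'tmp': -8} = {'val0': 30, 'a1': -90, 'key2': -18, 'tmp': -8}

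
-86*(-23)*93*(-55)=-10117470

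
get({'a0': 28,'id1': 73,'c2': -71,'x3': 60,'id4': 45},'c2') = -71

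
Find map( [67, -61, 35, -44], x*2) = 67*2=134, -61*2=-122, 35*2=70, -44*2=-88
= [134, -122, 70, -88]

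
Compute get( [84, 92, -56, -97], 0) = 84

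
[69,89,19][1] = 89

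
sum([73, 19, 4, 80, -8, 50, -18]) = 73 + 19 + 4 + 80 + (-8) + 50 + (-18)
= 200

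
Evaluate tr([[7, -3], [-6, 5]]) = 12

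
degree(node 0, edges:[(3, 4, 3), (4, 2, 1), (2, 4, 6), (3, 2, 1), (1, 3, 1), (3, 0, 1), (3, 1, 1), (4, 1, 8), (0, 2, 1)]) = incident: (3,0), (0,2)
= 2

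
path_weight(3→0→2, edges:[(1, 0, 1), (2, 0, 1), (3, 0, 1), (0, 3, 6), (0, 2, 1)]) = w(3→0)=1 + w(0→2)=1
= 2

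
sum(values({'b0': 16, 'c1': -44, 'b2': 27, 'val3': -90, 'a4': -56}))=-147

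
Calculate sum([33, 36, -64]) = 33 + 36 + (-64)
= 5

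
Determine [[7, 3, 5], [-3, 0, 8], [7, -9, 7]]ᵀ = [[7, -3, 7], [3, 0, -9], [5, 8, 7]]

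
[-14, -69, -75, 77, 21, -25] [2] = -75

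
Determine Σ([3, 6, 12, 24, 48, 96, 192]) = 381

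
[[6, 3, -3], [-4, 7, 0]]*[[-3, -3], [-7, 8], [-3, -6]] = C[0][0] = (6)*(-3) + (3)*(-7) + (-3)*(-3) = -30
C[0][1] = (6)*(-3) + (3)*(8) + (-3)*(-6) = 24
C[1][0] = (-4)*(-3) + (7)*(-7) + (0)*(-3) = -37
C[1][1] = (-4)*(-3) + (7)*(8) + (0)*(-6) = 68
= [[-30, 24], [-37, 68]]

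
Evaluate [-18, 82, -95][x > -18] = keep x where x > -18: -18✗, 82✓, -95✗
= [82]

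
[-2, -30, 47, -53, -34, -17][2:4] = [47, -53]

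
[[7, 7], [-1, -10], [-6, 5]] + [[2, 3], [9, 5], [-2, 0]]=[[9, 10], [8, -5], [-8, 5]]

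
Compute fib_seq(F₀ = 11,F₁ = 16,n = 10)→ [11, 16, 27, 43, 70, 113, 183, 296, 479, 775]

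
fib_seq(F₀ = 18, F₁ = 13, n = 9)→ F_2 = F_1 + F_0 = 31
F_3 = F_2 + F_1 = 44
F_4 = F_3 + F_2 = 75
...
= [18, 13, 31, 44, 75, 119, 194, 313, 507]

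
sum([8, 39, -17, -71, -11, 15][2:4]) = -88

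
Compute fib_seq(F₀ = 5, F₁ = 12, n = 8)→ [5, 12, 17, 29, 46, 75, 121, 196]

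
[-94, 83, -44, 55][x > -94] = [83, -44, 55]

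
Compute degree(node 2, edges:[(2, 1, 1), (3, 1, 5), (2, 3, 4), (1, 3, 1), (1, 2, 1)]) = 3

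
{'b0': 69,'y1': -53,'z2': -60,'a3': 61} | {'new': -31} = {'b0': 69, 'y1': -53, 'z2': -60, 'a3': 61, 'new': -31}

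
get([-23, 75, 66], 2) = 66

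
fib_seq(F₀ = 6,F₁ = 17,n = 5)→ [6, 17, 23, 40, 63]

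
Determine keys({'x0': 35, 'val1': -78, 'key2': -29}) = ['x0', 'val1', 'key2']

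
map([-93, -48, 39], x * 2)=[-186, -96, 78]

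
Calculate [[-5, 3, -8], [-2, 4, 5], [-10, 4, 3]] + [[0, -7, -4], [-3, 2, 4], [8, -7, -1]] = [[-5, -4, -12], [-5, 6, 9], [-2, -3, 2]]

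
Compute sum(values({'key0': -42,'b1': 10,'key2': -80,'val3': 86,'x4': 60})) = 34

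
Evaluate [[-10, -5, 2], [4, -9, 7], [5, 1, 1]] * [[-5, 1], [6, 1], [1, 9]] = C[0][0] = (-10)*(-5) + (-5)*(6) + (2)*(1) = 22
C[0][1] = (-10)*(1) + (-5)*(1) + (2)*(9) = 3
C[1][0] = (4)*(-5) + (-9)*(6) + (7)*(1) = -67
C[1][1] = (4)*(1) + (-9)*(1) + (7)*(9) = 58
C[2][0] = (5)*(-5) + (1)*(6) + (1)*(1) = -18
C[2][1] = (5)*(1) + (1)*(1) + (1)*(9) = 15
= [[22, 3], [-67, 58], [-18, 15]]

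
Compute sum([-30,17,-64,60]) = -17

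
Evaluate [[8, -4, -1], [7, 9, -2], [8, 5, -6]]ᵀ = [[8, 7, 8], [-4, 9, 5], [-1, -2, -6]]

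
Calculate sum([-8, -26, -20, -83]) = (-8) + (-26) + (-20) + (-83)
= -137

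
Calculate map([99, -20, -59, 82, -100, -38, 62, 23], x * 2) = 99*2=198, -20*2=-40, -59*2=-118, 82*2=164, -100*2=-200, -38*2=-76, 62*2=124, 23*2=46
= [198, -40, -118, 164, -200, -76, 124, 46]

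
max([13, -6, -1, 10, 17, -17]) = 17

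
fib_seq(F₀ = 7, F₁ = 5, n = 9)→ [7, 5, 12, 17, 29, 46, 75, 121, 196]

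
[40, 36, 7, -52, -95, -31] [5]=-31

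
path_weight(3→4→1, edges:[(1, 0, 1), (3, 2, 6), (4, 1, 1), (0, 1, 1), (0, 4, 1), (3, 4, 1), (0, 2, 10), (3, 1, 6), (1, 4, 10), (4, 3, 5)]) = 2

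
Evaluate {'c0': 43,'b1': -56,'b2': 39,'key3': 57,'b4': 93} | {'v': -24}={'c0': 43, 'b1': -56, 'b2': 39, 'key3': 57, 'b4': 93, 'v': -24}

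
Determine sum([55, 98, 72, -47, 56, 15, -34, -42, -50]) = 123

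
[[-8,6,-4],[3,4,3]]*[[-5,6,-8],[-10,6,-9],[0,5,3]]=C[0][0] = (-8)*(-5) + (6)*(-10) + (-4)*(0) = -20
C[0][1] = (-8)*(6) + (6)*(6) + (-4)*(5) = -32
C[0][2] = (-8)*(-8) + (6)*(-9) + (-4)*(3) = -2
C[1][0] = (3)*(-5) + (4)*(-10) + (3)*(0) = -55
C[1][1] = (3)*(6) + (4)*(6) + (3)*(5) = 57
C[1][2] = (3)*(-8) + (4)*(-9) + (3)*(3) = -51
= [[-20, -32, -2], [-55, 57, -51]]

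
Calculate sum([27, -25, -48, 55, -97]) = 27 + (-25) + (-48) + 55 + (-97)
= -88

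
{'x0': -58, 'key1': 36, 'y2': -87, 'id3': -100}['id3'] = -100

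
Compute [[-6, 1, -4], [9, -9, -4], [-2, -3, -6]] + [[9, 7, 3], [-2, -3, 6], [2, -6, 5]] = [[3, 8, -1], [7, -12, 2], [0, -9, -1]]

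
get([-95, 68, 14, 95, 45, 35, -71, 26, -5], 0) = -95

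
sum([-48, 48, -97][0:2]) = slice → [-48, 48]
(-48) + 48
= 0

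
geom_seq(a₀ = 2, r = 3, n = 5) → [2, 6, 18, 54, 162]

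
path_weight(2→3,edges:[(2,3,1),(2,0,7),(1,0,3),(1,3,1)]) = 1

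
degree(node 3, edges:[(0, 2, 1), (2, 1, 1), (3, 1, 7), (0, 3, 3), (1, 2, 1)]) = 2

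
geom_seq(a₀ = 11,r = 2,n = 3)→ [11, 22, 44]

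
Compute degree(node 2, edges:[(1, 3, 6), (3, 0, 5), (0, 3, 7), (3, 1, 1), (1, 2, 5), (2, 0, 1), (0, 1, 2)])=incident: (1,2), (2,0)
= 2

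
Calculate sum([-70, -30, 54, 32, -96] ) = (-70) + (-30) + 54 + 32 + (-96)
= -110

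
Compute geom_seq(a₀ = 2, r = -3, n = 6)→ a_0 = 2*(-3)^0 = 2
a_1 = 2*(-3)^1 = -6
a_2 = 2*(-3)^2 = 18
...
= [2, -6, 18, -54, 162, -486]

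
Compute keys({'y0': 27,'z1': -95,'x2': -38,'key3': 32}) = ['y0', 'z1', 'x2', 'key3']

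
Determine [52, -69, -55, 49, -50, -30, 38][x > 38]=keep x where x > 38: 52✓, -69✗, -55✗, 49✓, -50✗, -30✗, 38✗
= [52, 49]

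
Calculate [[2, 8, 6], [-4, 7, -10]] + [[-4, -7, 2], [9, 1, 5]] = [[-2, 1, 8], [5, 8, -5]]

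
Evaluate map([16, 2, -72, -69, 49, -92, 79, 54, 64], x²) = (16)²=256, (2)²=4, (-72)²=5184, (-69)²=4761, (49)²=2401, (-92)²=8464, (79)²=6241, (54)²=2916, (64)²=4096
= [256, 4, 5184, 4761, 2401, 8464, 6241, 2916, 4096]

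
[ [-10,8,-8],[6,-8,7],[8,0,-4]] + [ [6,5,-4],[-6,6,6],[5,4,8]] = [[-4, 13, -12], [0, -2, 13], [13, 4, 4]]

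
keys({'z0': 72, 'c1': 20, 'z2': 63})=['z0', 'c1', 'z2']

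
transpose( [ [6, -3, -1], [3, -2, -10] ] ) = [[6, 3], [-3, -2], [-1, -10]]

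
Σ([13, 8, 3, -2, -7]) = 13 + 8 + 3 + (-2) + (-7)
= 15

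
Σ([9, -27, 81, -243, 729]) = 9 + -27 + 81 + -243 + 729
= 549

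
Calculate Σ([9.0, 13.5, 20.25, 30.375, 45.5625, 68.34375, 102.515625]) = 289.546875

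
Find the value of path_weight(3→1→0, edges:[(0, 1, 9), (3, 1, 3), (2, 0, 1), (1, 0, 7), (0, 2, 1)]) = 10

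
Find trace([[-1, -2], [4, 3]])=2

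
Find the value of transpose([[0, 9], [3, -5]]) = [[0, 3], [9, -5]]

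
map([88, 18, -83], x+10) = 88+10=98, 18+10=28, -83+10=-73
= [98, 28, -73]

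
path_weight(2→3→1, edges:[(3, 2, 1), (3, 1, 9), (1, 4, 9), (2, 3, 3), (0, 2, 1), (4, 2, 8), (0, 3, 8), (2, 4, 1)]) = 12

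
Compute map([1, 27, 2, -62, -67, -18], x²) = (1)²=1, (27)²=729, (2)²=4, (-62)²=3844, (-67)²=4489, (-18)²=324
= [1, 729, 4, 3844, 4489, 324]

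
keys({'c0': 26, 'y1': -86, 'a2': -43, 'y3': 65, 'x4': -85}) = ['c0', 'y1', 'a2', 'y3', 'x4']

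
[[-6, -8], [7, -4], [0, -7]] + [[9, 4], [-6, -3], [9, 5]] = [[3, -4], [1, -7], [9, -2]]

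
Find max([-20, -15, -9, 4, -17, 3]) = 4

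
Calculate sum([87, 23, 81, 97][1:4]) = 201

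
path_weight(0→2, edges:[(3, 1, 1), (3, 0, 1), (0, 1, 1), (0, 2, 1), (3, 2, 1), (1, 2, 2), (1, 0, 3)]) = 1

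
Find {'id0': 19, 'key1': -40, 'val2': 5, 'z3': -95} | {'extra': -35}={'id0': 19, 'key1': -40, 'val2': 5, 'z3': -95, 'extra': -35}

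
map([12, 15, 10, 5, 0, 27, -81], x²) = (12)²=144, (15)²=225, (10)²=100, (5)²=25, (0)²=0, (27)²=729, (-81)²=6561
= [144, 225, 100, 25, 0, 729, 6561]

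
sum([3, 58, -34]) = 3 + 58 + (-34)
= 27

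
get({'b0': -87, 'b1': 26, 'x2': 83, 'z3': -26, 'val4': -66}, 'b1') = 26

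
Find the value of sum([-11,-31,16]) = (-11) + (-31) + 16
= -26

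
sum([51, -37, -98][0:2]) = slice → [51, -37]
51 + (-37)
= 14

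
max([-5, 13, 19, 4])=19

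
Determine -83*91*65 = -490945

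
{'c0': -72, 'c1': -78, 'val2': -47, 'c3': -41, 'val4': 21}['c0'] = -72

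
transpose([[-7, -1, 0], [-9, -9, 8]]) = [[-7, -9], [-1, -9], [0, 8]]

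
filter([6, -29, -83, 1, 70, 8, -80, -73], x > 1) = [6, 70, 8]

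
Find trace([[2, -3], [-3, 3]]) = 5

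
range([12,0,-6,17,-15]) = 32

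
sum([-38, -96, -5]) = -139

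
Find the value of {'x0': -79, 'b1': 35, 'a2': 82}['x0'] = -79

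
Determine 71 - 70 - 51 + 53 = 3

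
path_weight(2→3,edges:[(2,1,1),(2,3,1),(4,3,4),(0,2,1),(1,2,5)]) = w(2→3)=1
= 1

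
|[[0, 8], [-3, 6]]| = (0)*(6) - (8)*(-3)
= 24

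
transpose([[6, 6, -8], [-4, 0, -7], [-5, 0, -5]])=[[6, -4, -5], [6, 0, 0], [-8, -7, -5]]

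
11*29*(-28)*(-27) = 241164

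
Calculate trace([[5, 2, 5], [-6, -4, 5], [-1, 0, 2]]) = diagonal: 5 + (-4) + 2
= 3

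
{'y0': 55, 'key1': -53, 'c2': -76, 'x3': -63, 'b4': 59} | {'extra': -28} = {'y0': 55, 'key1': -53, 'c2': -76, 'x3': -63, 'b4': 59, 'extra': -28}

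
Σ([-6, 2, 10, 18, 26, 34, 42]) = (-6) + 2 + 10 + 18 + 26 + 34 + 42
= 126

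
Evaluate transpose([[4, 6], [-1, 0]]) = [[4, -1], [6, 0]]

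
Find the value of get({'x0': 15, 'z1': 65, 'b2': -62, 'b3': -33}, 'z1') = 65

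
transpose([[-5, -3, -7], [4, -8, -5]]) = [[-5, 4], [-3, -8], [-7, -5]]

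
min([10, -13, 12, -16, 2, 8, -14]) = -16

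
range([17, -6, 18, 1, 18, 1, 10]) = 24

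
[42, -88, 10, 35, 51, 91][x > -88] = keep x where x > -88: 42✓, -88✗, 10✓, 35✓, 51✓, 91✓
= [42, 10, 35, 51, 91]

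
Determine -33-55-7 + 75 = -20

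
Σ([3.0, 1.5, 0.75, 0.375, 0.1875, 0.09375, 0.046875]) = 3.0 + 1.5 + 0.75 + 0.375 + 0.1875 + 0.09375 + 0.046875
= 5.953125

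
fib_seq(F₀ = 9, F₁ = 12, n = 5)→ F_2 = F_1 + F_0 = 21
F_3 = F_2 + F_1 = 33
F_4 = F_3 + F_2 = 54
= [9, 12, 21, 33, 54]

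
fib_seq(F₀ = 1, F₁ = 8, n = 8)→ [1, 8, 9, 17, 26, 43, 69, 112]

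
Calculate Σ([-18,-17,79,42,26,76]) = (-18) + (-17) + 79 + 42 + 26 + 76
= 188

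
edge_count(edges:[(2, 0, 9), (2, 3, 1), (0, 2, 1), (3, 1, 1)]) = 4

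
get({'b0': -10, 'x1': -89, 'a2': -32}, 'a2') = -32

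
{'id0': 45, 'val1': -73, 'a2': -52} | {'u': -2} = {'id0': 45, 'val1': -73, 'a2': -52, 'u': -2}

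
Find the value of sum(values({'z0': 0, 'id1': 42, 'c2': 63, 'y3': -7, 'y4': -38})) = 0 + 42 + 63 + (-7) + (-38)
= 60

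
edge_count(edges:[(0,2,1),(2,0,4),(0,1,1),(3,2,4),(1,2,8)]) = 5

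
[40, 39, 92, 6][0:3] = [40, 39, 92]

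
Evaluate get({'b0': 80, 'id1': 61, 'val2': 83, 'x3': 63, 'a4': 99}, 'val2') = 83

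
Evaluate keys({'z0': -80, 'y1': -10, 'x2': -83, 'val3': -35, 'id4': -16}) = ['z0', 'y1', 'x2', 'val3', 'id4']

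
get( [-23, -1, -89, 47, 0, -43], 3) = 47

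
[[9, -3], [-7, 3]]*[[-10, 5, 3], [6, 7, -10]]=[[-108, 24, 57], [88, -14, -51]]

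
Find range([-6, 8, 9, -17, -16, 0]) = 26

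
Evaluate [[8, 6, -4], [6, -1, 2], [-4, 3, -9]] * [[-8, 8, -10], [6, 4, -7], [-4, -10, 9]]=C[0][0] = (8)*(-8) + (6)*(6) + (-4)*(-4) = -12
C[0][1] = (8)*(8) + (6)*(4) + (-4)*(-10) = 128
C[0][2] = (8)*(-10) + (6)*(-7) + (-4)*(9) = -158
C[1][0] = (6)*(-8) + (-1)*(6) + (2)*(-4) = -62
C[1][1] = (6)*(8) + (-1)*(4) + (2)*(-10) = 24
C[1][2] = (6)*(-10) + (-1)*(-7) + (2)*(9) = -35
... (3 more cells)
= [[-12, 128, -158], [-62, 24, -35], [86, 70, -62]]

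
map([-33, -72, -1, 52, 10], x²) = (-33)²=1089, (-72)²=5184, (-1)²=1, (52)²=2704, (10)²=100
= [1089, 5184, 1, 2704, 100]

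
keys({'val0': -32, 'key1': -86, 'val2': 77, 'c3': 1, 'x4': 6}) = ['val0', 'key1', 'val2', 'c3', 'x4']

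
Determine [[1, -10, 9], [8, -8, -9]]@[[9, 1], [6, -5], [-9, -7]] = [[-132, -12], [105, 111]]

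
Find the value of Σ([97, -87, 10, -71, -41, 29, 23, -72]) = 97 + (-87) + 10 + (-71) + (-41) + 29 + 23 + (-72)
= -112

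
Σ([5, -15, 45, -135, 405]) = 305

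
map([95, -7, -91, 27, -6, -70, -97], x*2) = [190, -14, -182, 54, -12, -140, -194]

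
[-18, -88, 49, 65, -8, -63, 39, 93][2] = 49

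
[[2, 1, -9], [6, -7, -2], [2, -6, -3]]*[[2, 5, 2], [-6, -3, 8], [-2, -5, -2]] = C[0][0] = (2)*(2) + (1)*(-6) + (-9)*(-2) = 16
C[0][1] = (2)*(5) + (1)*(-3) + (-9)*(-5) = 52
C[0][2] = (2)*(2) + (1)*(8) + (-9)*(-2) = 30
C[1][0] = (6)*(2) + (-7)*(-6) + (-2)*(-2) = 58
C[1][1] = (6)*(5) + (-7)*(-3) + (-2)*(-5) = 61
C[1][2] = (6)*(2) + (-7)*(8) + (-2)*(-2) = -40
... (3 more cells)
= [[16, 52, 30], [58, 61, -40], [46, 43, -38]]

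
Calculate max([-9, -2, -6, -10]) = -2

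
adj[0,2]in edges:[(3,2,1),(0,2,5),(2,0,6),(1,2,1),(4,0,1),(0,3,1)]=5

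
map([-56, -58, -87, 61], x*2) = [-112, -116, -174, 122]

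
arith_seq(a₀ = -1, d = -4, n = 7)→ [-1, -5, -9, -13, -17, -21, -25]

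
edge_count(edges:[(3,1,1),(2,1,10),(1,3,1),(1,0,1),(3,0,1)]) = 5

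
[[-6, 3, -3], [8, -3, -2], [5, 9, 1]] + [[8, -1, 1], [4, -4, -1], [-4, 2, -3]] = [[2, 2, -2], [12, -7, -3], [1, 11, -2]]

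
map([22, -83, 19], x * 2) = 22*2=44, -83*2=-166, 19*2=38
= [44, -166, 38]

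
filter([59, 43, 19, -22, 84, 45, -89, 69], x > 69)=[84]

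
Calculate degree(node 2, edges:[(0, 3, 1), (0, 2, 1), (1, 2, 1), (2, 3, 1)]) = incident: (0,2), (1,2), (2,3)
= 3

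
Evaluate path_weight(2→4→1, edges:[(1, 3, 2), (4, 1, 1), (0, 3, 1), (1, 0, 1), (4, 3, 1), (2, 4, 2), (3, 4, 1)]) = 3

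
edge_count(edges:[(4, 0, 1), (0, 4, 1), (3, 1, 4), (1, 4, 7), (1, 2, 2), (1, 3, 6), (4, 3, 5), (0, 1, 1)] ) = 8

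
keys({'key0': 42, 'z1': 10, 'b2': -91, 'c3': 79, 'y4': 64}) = ['key0', 'z1', 'b2', 'c3', 'y4']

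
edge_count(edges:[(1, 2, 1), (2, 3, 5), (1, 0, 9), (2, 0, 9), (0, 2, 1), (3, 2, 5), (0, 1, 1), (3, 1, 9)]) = 8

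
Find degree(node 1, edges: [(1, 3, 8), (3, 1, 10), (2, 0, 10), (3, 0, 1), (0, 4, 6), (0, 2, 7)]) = 2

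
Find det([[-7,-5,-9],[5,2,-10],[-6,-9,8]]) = (1)*(-7)*det([[2, -10], [-9, 8]]) + (-1)*(-5)*det([[5, -10], [-6, 8]]) + (1)*(-9)*det([[5, 2], [-6, -9]])
= 518 + -100 + 297
= 715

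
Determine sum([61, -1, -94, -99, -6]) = 61 + (-1) + (-94) + (-99) + (-6)
= -139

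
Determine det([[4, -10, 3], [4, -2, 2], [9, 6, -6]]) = -294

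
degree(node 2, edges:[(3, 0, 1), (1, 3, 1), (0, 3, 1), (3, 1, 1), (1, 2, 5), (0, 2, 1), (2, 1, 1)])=3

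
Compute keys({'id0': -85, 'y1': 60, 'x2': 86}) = ['id0', 'y1', 'x2']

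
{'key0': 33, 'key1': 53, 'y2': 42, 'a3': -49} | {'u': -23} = {'key0': 33, 'key1': 53, 'y2': 42, 'a3': -49, 'u': -23}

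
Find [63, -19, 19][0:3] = [63, -19, 19]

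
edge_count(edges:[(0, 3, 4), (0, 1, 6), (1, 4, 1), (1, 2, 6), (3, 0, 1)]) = 5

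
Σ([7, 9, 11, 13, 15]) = 7 + 9 + 11 + 13 + 15
= 55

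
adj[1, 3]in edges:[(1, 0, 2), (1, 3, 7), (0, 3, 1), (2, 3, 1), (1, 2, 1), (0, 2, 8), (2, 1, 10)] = 7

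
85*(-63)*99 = -530145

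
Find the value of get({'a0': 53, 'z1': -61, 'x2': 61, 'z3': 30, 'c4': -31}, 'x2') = 61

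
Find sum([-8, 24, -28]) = (-8) + 24 + (-28)
= -12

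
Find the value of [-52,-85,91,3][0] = -52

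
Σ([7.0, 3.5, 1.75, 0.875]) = 7.0 + 3.5 + 1.75 + 0.875
= 13.125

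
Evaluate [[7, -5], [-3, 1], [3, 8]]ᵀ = [[7, -3, 3], [-5, 1, 8]]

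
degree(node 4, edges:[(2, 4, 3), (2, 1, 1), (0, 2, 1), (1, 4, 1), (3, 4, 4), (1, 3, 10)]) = 3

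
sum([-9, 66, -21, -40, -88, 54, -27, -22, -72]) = (-9) + 66 + (-21) + (-40) + (-88) + 54 + (-27) + (-22) + (-72)
= -159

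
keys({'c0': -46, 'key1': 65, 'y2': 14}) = ['c0', 'key1', 'y2']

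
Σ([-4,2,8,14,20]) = 40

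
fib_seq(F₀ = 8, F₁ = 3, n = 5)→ [8, 3, 11, 14, 25]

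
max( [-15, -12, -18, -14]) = -12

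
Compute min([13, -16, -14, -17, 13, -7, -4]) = -17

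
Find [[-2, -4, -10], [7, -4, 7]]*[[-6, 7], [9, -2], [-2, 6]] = [[-4, -66], [-92, 99]]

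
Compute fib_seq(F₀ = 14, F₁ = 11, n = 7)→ [14, 11, 25, 36, 61, 97, 158]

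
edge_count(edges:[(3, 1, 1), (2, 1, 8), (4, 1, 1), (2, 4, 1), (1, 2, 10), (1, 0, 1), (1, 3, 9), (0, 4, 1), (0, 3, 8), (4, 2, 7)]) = 10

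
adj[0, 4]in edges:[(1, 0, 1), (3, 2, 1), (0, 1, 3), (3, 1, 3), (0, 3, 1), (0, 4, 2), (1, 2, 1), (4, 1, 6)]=2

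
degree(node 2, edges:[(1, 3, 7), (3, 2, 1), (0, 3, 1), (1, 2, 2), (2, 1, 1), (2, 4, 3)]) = 4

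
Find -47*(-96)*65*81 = 23755680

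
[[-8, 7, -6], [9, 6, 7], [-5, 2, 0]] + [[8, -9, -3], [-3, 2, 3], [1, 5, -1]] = [[0, -2, -9], [6, 8, 10], [-4, 7, -1]]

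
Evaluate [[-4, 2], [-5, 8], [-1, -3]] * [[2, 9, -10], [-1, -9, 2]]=[[-10, -54, 44], [-18, -117, 66], [1, 18, 4]]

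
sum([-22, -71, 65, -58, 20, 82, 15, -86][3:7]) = 59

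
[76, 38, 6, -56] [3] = -56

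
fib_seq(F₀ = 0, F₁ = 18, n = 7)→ [0, 18, 18, 36, 54, 90, 144]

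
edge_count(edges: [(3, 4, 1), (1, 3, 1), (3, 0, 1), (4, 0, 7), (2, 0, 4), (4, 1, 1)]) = 6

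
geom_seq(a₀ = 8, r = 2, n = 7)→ a_0 = 8*2^0 = 8
a_1 = 8*2^1 = 16
a_2 = 8*2^2 = 32
...
= [8, 16, 32, 64, 128, 256, 512]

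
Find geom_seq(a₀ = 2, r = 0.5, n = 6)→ [2.0, 1.0, 0.5, 0.25, 0.125, 0.0625]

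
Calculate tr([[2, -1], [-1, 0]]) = diagonal: 2 + 0
= 2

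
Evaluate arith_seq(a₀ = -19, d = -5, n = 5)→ [-19, -24, -29, -34, -39]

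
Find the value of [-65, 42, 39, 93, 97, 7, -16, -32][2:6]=[39, 93, 97, 7]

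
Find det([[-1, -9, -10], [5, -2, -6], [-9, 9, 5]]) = -575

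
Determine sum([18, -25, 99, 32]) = 18 + (-25) + 99 + 32
= 124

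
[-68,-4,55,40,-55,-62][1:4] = [-4, 55, 40]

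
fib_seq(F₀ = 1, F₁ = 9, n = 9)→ [1, 9, 10, 19, 29, 48, 77, 125, 202]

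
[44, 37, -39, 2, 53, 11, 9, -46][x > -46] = [44, 37, -39, 2, 53, 11, 9]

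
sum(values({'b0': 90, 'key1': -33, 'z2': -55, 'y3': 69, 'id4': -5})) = 90 + (-33) + (-55) + 69 + (-5)
= 66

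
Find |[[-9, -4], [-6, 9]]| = (-9)*(9) - (-4)*(-6)
= -105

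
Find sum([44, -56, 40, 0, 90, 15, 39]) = 44 + (-56) + 40 + 0 + 90 + 15 + 39
= 172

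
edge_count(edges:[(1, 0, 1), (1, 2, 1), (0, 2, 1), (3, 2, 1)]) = 4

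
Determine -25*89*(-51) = 113475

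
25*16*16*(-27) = -172800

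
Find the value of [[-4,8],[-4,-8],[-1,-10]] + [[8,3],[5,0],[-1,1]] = [[4, 11], [1, -8], [-2, -9]]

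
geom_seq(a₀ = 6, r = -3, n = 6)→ a_0 = 6*(-3)^0 = 6
a_1 = 6*(-3)^1 = -18
a_2 = 6*(-3)^2 = 54
...
= [6, -18, 54, -162, 486, -1458]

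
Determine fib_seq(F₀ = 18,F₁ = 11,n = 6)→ F_2 = F_1 + F_0 = 29
F_3 = F_2 + F_1 = 40
F_4 = F_3 + F_2 = 69
...
= [18, 11, 29, 40, 69, 109]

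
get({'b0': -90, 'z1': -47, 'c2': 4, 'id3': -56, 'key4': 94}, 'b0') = -90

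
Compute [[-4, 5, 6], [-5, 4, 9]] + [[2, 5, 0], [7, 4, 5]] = [[-2, 10, 6], [2, 8, 14]]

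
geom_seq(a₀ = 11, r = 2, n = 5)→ a_0 = 11*2^0 = 11
a_1 = 11*2^1 = 22
a_2 = 11*2^2 = 44
...
= [11, 22, 44, 88, 176]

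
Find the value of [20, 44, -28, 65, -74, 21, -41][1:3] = [44, -28]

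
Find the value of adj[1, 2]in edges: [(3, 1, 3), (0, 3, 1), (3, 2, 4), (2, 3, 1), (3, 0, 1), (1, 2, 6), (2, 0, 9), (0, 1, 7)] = 6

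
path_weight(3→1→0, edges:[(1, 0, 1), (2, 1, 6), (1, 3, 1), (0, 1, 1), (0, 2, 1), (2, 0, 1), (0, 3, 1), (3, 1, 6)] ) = 7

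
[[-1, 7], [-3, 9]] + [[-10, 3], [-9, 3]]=[[-11, 10], [-12, 12]]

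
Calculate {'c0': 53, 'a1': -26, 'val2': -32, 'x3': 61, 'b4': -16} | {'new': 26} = {'c0': 53, 'a1': -26, 'val2': -32, 'x3': 61, 'b4': -16, 'new': 26}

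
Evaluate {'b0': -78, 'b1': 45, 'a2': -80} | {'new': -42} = {'b0': -78, 'b1': 45, 'a2': -80, 'new': -42}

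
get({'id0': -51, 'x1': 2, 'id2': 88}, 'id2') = 88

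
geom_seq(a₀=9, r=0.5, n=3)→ a_0 = 9*0.5^0 = 9.0
a_1 = 9*0.5^1 = 4.5
a_2 = 9*0.5^2 = 2.25
= [9.0, 4.5, 2.25]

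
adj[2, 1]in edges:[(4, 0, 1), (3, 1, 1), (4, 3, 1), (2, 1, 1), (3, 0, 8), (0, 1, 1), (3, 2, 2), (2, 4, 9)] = 1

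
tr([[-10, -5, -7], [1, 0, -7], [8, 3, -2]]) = diagonal: (-10) + 0 + (-2)
= -12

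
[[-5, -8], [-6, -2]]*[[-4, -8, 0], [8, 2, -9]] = [[-44, 24, 72], [8, 44, 18]]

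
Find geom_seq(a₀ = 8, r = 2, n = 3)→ [8, 16, 32]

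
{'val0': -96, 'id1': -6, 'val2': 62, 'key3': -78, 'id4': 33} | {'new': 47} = {'val0': -96, 'id1': -6, 'val2': 62, 'key3': -78, 'id4': 33, 'new': 47}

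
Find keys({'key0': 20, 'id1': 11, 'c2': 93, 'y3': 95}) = ['key0', 'id1', 'c2', 'y3']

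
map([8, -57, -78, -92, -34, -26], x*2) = [16, -114, -156, -184, -68, -52]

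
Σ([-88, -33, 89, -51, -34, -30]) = (-88) + (-33) + 89 + (-51) + (-34) + (-30)
= -147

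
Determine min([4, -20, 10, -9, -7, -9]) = -20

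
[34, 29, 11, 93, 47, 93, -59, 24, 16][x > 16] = keep x where x > 16: 34✓, 29✓, 11✗, 93✓, 47✓, 93✓, -59✗, 24✓, 16✗
= [34, 29, 93, 47, 93, 24]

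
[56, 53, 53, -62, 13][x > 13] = [56, 53, 53]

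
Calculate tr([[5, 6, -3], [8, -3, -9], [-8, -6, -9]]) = diagonal: 5 + (-3) + (-9)
= -7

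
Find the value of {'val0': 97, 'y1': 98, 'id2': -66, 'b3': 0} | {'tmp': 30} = {'val0': 97, 'y1': 98, 'id2': -66, 'b3': 0, 'tmp': 30}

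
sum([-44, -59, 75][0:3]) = -28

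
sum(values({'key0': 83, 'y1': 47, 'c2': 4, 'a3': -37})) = 83 + 47 + 4 + (-37)
= 97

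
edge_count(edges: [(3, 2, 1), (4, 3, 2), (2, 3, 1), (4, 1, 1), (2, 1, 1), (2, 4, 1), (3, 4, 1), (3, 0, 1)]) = 8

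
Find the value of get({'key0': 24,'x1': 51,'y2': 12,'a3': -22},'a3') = -22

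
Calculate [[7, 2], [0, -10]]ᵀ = [[7, 0], [2, -10]]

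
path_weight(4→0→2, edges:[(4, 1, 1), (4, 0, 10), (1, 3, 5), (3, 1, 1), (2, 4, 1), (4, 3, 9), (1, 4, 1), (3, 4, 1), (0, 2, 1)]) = 11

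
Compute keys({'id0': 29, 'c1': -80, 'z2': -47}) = ['id0', 'c1', 'z2']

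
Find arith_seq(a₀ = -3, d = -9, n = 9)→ a_0 = -3 + 0*-9 = -3
a_1 = -3 + 1*-9 = -12
a_2 = -3 + 2*-9 = -21
...
= [-3, -12, -21, -30, -39, -48, -57, -66, -75]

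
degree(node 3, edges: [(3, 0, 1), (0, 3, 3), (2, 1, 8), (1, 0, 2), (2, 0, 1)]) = 2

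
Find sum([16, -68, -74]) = -126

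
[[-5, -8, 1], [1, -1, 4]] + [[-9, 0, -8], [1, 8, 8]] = [[-14, -8, -7], [2, 7, 12]]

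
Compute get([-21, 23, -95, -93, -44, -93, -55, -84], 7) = -84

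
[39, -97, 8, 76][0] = 39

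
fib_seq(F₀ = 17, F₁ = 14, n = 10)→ [17, 14, 31, 45, 76, 121, 197, 318, 515, 833]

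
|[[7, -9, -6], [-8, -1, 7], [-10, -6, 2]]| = (1)*(7)*det([[-1, 7], [-6, 2]]) + (-1)*(-9)*det([[-8, 7], [-10, 2]]) + (1)*(-6)*det([[-8, -1], [-10, -6]])
= 280 + 486 + -228
= 538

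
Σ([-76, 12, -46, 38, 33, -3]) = (-76) + 12 + (-46) + 38 + 33 + (-3)
= -42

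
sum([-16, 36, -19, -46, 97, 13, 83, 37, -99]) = (-16) + 36 + (-19) + (-46) + 97 + 13 + 83 + 37 + (-99)
= 86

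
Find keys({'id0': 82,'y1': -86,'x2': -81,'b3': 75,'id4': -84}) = ['id0', 'y1', 'x2', 'b3', 'id4']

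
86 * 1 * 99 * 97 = 825858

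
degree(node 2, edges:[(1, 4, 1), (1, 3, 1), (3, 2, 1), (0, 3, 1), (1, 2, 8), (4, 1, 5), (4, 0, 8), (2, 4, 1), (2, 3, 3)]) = incident: (3,2), (1,2), (2,4), (2,3)
= 4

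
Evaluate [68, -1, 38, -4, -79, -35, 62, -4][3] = -4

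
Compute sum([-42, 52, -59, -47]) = -96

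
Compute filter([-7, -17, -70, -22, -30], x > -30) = [-7, -17, -22]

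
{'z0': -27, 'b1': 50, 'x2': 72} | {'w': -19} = {'z0': -27, 'b1': 50, 'x2': 72, 'w': -19}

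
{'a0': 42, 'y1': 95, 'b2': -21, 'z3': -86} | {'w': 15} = {'a0': 42, 'y1': 95, 'b2': -21, 'z3': -86, 'w': 15}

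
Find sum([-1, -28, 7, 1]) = (-1) + (-28) + 7 + 1
= -21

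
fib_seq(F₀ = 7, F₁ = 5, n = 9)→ F_2 = F_1 + F_0 = 12
F_3 = F_2 + F_1 = 17
F_4 = F_3 + F_2 = 29
...
= [7, 5, 12, 17, 29, 46, 75, 121, 196]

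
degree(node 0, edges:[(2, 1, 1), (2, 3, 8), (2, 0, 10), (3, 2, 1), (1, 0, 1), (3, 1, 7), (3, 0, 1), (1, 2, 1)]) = 3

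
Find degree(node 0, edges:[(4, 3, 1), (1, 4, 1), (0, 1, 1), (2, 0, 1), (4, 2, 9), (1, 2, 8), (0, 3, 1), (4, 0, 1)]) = incident: (0,1), (2,0), (0,3), (4,0)
= 4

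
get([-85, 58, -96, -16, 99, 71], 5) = 71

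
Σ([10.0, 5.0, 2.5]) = 17.5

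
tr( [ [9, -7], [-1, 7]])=16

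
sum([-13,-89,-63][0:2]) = -102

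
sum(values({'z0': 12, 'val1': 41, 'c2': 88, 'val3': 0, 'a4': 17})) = 12 + 41 + 88 + 0 + 17
= 158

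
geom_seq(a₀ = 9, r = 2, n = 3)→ [9, 18, 36]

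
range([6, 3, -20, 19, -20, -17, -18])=39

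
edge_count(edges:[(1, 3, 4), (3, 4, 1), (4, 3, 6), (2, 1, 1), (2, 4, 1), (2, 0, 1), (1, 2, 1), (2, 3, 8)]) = 8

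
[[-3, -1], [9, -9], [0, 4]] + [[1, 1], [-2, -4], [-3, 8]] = [[-2, 0], [7, -13], [-3, 12]]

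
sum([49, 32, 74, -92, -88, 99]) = 49 + 32 + 74 + (-92) + (-88) + 99
= 74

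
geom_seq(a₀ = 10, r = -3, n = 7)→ [10, -30, 90, -270, 810, -2430, 7290]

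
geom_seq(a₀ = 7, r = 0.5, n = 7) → [7.0, 3.5, 1.75, 0.875, 0.4375, 0.21875, 0.109375]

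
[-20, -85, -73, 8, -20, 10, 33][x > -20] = keep x where x > -20: -20✗, -85✗, -73✗, 8✓, -20✗, 10✓, 33✓
= [8, 10, 33]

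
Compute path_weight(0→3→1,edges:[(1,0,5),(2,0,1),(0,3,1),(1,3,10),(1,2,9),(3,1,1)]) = w(0→3)=1 + w(3→1)=1
= 2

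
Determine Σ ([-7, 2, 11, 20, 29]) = 55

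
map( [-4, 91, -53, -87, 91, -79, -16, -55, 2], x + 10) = -4+10=6, 91+10=101, -53+10=-43, -87+10=-77, 91+10=101, -79+10=-69, -16+10=-6, -55+10=-45, 2+10=12
= [6, 101, -43, -77, 101, -69, -6, -45, 12]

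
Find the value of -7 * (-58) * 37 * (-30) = -450660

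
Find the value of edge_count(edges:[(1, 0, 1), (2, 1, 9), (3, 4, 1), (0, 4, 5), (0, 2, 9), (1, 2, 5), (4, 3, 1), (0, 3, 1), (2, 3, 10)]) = 9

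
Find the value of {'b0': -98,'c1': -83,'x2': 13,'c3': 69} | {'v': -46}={'b0': -98, 'c1': -83, 'x2': 13, 'c3': 69, 'v': -46}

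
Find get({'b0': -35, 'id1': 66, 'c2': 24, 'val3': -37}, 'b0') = -35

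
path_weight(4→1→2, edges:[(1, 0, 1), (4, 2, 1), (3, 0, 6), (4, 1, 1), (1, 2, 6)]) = w(4→1)=1 + w(1→2)=6
= 7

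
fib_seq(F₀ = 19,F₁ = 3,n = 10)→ F_2 = F_1 + F_0 = 22
F_3 = F_2 + F_1 = 25
F_4 = F_3 + F_2 = 47
...
= [19, 3, 22, 25, 47, 72, 119, 191, 310, 501]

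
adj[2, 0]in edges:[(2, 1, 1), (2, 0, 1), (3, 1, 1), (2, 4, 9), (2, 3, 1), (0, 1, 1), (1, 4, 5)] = 1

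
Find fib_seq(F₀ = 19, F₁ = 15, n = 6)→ F_2 = F_1 + F_0 = 34
F_3 = F_2 + F_1 = 49
F_4 = F_3 + F_2 = 83
...
= [19, 15, 34, 49, 83, 132]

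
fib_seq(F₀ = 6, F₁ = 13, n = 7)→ [6, 13, 19, 32, 51, 83, 134]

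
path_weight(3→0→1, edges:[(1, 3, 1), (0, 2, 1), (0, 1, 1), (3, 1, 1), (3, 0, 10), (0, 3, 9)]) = w(3→0)=10 + w(0→1)=1
= 11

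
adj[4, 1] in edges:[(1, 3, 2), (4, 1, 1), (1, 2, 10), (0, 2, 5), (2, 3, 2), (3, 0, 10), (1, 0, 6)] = 1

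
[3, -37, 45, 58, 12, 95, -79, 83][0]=3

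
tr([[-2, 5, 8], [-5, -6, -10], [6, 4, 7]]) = diagonal: (-2) + (-6) + 7
= -1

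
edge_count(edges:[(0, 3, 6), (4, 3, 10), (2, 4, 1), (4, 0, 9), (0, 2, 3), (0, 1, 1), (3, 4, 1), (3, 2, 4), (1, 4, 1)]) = 9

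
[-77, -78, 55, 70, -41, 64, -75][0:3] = [-77, -78, 55]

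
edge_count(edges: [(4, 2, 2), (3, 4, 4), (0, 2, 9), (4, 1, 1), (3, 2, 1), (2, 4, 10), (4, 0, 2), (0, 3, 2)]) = 8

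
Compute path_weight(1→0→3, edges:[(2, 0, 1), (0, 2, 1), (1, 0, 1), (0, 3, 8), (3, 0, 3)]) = 9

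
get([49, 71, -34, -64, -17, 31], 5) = 31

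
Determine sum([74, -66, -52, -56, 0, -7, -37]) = 74 + (-66) + (-52) + (-56) + 0 + (-7) + (-37)
= -144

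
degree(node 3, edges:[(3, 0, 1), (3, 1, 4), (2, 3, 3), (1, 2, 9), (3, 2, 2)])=incident: (3,0), (3,1), (2,3), (3,2)
= 4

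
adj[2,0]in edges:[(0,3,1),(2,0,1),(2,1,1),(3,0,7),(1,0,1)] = 1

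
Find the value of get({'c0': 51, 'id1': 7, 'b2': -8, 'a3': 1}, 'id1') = 7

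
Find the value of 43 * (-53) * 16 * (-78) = 2844192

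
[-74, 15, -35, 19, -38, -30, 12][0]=-74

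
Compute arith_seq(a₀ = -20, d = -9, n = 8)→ [-20, -29, -38, -47, -56, -65, -74, -83]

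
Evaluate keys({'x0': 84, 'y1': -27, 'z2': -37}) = ['x0', 'y1', 'z2']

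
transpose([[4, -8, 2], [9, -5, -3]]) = [[4, 9], [-8, -5], [2, -3]]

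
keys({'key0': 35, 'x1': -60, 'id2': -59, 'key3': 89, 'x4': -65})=['key0', 'x1', 'id2', 'key3', 'x4']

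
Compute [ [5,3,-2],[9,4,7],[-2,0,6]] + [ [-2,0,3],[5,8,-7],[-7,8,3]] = [[3, 3, 1], [14, 12, 0], [-9, 8, 9]]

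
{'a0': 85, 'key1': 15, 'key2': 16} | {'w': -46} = {'a0': 85, 'key1': 15, 'key2': 16, 'w': -46}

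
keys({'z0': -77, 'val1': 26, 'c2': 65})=['z0', 'val1', 'c2']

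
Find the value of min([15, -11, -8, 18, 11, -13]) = -13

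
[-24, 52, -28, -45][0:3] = [-24, 52, -28]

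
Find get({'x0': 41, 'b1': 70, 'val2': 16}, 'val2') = 16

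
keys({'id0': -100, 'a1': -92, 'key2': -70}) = ['id0', 'a1', 'key2']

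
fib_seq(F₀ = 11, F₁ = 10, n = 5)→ [11, 10, 21, 31, 52]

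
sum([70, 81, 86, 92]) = 329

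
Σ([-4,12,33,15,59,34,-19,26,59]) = 215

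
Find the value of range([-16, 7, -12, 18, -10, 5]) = 34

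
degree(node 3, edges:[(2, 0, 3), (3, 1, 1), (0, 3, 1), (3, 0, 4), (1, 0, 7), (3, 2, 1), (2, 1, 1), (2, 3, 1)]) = incident: (3,1), (0,3), (3,0), (3,2), (2,3)
= 5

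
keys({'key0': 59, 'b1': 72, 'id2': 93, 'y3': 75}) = ['key0', 'b1', 'id2', 'y3']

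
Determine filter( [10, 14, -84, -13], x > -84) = [10, 14, -13]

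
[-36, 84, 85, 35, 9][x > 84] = [85]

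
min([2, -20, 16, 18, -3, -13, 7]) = -20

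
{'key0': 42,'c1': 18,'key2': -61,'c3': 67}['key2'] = -61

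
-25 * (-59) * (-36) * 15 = -796500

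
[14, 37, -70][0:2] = [14, 37]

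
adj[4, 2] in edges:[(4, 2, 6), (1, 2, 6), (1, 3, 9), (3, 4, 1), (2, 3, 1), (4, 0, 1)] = 6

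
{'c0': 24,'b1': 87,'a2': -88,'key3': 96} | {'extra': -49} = {'c0': 24, 'b1': 87, 'a2': -88, 'key3': 96, 'extra': -49}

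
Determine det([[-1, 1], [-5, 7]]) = (-1)*(7) - (1)*(-5)
= -2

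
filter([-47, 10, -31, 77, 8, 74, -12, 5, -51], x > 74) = [77]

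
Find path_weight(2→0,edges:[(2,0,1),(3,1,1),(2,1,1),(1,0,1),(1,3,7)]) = w(2→0)=1
= 1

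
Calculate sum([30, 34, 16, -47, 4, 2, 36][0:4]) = 33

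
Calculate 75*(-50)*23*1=-86250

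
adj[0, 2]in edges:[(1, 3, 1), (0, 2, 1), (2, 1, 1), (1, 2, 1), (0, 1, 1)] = 1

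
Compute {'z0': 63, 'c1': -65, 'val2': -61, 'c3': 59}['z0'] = 63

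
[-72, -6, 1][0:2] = [-72, -6]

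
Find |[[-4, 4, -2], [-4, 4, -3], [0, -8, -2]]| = 32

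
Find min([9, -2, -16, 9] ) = -16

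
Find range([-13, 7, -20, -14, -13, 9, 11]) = 31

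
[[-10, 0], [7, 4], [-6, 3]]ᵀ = [[-10, 7, -6], [0, 4, 3]]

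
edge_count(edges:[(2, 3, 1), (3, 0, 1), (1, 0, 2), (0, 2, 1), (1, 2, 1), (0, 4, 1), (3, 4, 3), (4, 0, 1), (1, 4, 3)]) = 9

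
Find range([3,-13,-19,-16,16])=35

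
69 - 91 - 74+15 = -81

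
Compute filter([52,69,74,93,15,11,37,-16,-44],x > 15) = keep x where x > 15: 52✓, 69✓, 74✓, 93✓, 15✗, 11✗, 37✓, -16✗, -44✗
= [52, 69, 74, 93, 37]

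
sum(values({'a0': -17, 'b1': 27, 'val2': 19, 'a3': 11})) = (-17) + 27 + 19 + 11
= 40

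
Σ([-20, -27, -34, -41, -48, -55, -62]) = (-20) + (-27) + (-34) + (-41) + (-48) + (-55) + (-62)
= -287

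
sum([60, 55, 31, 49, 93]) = 60 + 55 + 31 + 49 + 93
= 288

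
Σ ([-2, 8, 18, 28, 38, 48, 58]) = 196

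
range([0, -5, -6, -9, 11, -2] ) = 20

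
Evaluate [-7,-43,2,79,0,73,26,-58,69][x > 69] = [79, 73]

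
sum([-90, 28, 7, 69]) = (-90) + 28 + 7 + 69
= 14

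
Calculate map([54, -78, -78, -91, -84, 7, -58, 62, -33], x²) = (54)²=2916, (-78)²=6084, (-78)²=6084, (-91)²=8281, (-84)²=7056, (7)²=49, (-58)²=3364, (62)²=3844, (-33)²=1089
= [2916, 6084, 6084, 8281, 7056, 49, 3364, 3844, 1089]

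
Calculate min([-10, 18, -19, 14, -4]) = -19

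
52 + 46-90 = 8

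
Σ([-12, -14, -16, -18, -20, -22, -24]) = -126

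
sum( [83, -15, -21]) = 83 + (-15) + (-21)
= 47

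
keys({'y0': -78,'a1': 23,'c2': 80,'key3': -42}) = ['y0', 'a1', 'c2', 'key3']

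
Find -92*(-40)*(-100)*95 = -34960000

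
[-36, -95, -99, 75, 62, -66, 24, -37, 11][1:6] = [-95, -99, 75, 62, -66]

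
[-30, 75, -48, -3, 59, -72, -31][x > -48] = [-30, 75, -3, 59, -31]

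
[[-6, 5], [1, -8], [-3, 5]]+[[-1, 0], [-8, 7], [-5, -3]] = [[-7, 5], [-7, -1], [-8, 2]]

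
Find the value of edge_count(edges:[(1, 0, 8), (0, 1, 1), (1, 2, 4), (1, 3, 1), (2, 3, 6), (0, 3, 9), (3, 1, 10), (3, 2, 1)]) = 8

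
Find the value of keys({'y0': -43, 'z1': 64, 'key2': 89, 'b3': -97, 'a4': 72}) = ['y0', 'z1', 'key2', 'b3', 'a4']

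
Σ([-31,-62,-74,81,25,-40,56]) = (-31) + (-62) + (-74) + 81 + 25 + (-40) + 56
= -45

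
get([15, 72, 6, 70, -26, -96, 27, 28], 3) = 70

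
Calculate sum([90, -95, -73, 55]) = 90 + (-95) + (-73) + 55
= -23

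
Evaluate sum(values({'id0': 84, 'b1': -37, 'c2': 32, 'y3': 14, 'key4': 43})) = 84 + (-37) + 32 + 14 + 43
= 136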